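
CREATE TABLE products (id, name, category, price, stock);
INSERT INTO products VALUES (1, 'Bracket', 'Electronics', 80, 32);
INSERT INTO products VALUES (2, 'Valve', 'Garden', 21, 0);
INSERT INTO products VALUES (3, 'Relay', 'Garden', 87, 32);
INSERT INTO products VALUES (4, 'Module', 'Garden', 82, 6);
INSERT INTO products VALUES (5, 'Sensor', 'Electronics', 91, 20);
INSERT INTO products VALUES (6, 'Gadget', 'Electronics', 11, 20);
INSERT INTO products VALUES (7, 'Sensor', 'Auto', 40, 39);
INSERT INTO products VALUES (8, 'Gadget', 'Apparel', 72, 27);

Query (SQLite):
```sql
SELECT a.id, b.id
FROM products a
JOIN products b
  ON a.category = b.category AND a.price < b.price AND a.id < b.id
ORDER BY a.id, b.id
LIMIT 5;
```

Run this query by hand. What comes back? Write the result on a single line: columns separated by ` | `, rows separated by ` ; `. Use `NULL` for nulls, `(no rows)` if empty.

1 | 5 ; 2 | 3 ; 2 | 4

Pairs (a,b) with same category, a.price < b.price, a.id < b.id.
category groups: Apparel:{8} Auto:{7} Electronics:{1,5,6} Garden:{2,3,4}
Ordered by (a.id, b.id); first 5.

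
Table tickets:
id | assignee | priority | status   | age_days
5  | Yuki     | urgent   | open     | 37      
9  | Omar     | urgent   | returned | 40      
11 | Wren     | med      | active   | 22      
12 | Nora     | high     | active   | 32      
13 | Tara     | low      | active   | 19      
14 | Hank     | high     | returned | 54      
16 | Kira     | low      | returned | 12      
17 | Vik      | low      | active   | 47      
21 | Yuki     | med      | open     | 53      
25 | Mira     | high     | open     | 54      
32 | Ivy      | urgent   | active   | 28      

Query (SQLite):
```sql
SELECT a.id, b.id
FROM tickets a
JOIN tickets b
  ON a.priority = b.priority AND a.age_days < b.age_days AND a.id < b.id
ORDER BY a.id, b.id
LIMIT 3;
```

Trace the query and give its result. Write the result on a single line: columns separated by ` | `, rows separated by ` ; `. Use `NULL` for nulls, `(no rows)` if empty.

Pairs (a,b) with same priority, a.age_days < b.age_days, a.id < b.id.
priority groups: high:{12,14,25} low:{13,16,17} med:{11,21} urgent:{5,9,32}
Ordered by (a.id, b.id); first 3.

5 | 9 ; 11 | 21 ; 12 | 14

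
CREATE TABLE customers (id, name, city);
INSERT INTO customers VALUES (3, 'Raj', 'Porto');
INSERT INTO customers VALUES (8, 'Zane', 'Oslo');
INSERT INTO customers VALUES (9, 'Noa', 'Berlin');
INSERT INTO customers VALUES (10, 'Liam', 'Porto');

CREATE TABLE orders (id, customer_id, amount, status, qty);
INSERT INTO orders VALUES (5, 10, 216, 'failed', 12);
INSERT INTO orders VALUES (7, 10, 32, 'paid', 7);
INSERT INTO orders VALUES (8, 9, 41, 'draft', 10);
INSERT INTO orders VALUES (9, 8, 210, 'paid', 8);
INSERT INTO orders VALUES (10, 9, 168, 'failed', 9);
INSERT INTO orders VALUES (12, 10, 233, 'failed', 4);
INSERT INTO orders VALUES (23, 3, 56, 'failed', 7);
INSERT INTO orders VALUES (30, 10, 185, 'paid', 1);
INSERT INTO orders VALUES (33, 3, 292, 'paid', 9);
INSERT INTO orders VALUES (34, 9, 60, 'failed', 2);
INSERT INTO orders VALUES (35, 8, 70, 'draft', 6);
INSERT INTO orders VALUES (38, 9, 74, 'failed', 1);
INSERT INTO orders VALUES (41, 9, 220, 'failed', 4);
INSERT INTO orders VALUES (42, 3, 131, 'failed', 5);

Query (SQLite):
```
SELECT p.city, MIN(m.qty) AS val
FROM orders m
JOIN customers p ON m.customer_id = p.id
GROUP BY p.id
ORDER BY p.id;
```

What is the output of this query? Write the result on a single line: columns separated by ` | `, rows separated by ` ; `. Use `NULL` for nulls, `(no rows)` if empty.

Porto | 5 ; Oslo | 6 ; Berlin | 1 ; Porto | 1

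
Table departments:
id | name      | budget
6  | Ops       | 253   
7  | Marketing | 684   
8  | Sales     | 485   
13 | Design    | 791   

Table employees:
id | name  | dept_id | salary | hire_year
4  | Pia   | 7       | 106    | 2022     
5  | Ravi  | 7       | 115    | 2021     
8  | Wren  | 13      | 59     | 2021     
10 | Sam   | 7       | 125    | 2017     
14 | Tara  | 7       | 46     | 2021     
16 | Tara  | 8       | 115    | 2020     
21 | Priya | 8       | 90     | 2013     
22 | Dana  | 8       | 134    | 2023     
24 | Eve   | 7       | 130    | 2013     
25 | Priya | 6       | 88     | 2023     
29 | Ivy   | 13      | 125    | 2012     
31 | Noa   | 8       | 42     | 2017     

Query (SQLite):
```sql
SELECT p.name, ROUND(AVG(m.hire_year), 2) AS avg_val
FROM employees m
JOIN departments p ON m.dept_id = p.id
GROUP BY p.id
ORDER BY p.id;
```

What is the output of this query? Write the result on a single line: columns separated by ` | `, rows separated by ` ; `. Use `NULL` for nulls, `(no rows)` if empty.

Ops | 2023 ; Marketing | 2018.8 ; Sales | 2018.25 ; Design | 2016.5

Join each employees row to its departments via dept_id.
Group joined rows by departments.id; compute ROUND(AVG(m.hire_year), 2) per group.
  6: ids {25} → ROUND(AVG(m.hire_year), 2)=2023
  7: ids {4, 5, 10, 14, 24} → ROUND(AVG(m.hire_year), 2)=2018.8
  8: ids {16, 21, 22, 31} → ROUND(AVG(m.hire_year), 2)=2018.25
  13: ids {8, 29} → ROUND(AVG(m.hire_year), 2)=2016.5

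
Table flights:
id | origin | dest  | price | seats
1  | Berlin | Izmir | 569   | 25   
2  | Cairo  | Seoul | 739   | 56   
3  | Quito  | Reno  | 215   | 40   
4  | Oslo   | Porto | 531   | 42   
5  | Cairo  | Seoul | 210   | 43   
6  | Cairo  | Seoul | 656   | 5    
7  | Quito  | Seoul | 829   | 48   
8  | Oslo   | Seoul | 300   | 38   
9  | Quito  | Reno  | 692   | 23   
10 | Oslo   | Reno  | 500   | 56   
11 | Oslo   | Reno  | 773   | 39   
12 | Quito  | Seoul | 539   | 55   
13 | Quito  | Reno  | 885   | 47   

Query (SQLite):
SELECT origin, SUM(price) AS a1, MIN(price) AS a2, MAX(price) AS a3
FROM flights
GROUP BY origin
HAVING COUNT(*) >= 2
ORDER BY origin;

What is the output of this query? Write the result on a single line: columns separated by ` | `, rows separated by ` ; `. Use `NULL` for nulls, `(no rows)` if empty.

Cairo | 1605 | 210 | 739 ; Oslo | 2104 | 300 | 773 ; Quito | 3160 | 215 | 885

Group flights by origin.
Per group compute: SUM(price), MIN(price), MAX(price).
HAVING: drop groups with fewer than 2 rows.
  Berlin: ids {1} → SUM(price)=569, MIN(price)=569, MAX(price)=569
  Cairo: ids {2, 5, 6} → SUM(price)=1605, MIN(price)=210, MAX(price)=739
  Oslo: ids {4, 8, 10, 11} → SUM(price)=2104, MIN(price)=300, MAX(price)=773
  Quito: ids {3, 7, 9, 12, 13} → SUM(price)=3160, MIN(price)=215, MAX(price)=885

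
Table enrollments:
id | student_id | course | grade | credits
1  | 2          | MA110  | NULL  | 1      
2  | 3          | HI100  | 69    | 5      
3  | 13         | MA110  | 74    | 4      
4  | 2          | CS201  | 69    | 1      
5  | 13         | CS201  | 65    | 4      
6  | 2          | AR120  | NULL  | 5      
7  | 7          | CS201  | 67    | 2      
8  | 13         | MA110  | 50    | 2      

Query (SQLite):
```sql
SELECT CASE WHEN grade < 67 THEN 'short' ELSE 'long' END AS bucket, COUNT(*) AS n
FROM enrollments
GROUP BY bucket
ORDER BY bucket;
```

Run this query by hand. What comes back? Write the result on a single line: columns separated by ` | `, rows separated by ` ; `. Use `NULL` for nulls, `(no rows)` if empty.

long | 6 ; short | 2

Bucket rows by grade < 67 → 'short' else 'long'; count each bucket.
NULL < 67 is unknown, so NULL grade falls into ELSE → 'long'.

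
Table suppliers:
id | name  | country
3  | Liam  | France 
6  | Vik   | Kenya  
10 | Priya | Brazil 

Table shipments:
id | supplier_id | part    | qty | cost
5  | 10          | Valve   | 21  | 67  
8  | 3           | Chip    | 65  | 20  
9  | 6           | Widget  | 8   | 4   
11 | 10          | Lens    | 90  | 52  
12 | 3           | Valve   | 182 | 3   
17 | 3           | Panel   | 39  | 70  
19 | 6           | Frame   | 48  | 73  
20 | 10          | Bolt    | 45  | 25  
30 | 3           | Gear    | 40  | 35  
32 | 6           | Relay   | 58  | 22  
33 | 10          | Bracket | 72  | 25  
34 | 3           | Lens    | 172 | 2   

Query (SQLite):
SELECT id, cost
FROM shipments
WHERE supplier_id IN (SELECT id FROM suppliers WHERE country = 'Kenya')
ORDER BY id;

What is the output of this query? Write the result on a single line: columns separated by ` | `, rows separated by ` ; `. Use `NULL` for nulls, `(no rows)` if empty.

9 | 4 ; 19 | 73 ; 32 | 22

Inner query: suppliers.id where country = 'Kenya'.
Outer: keep shipments rows whose supplier_id is in that set.
Inner query → {6}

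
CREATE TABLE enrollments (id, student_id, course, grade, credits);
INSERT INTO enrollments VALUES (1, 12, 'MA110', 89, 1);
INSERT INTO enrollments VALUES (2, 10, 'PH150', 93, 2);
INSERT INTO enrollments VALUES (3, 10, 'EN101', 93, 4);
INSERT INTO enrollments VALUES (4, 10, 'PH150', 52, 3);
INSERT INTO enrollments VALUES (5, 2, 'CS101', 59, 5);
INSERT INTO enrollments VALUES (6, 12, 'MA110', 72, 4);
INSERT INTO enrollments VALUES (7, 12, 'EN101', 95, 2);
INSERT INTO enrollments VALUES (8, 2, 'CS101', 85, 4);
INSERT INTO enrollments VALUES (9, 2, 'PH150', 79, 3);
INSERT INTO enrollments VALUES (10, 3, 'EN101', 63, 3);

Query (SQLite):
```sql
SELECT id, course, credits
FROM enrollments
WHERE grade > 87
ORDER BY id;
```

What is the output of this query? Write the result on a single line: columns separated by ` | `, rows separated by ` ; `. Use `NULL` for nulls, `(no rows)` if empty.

1 | MA110 | 1 ; 2 | PH150 | 2 ; 3 | EN101 | 4 ; 7 | EN101 | 2

grade > 87: ids {1, 2, 3, 7}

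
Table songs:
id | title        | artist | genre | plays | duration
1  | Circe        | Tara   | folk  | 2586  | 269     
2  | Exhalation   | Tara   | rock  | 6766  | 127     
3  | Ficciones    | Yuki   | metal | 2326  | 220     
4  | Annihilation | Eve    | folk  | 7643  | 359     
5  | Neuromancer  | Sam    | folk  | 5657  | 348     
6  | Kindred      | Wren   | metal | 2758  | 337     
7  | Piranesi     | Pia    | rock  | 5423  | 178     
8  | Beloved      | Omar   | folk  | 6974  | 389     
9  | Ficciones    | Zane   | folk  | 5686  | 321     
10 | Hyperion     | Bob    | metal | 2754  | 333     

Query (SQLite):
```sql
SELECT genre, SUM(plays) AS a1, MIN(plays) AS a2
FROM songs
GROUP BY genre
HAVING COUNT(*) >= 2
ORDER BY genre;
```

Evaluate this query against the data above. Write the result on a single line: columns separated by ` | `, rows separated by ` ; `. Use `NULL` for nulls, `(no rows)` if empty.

Group songs by genre.
Per group compute: SUM(plays), MIN(plays).
HAVING: drop groups with fewer than 2 rows.
  folk: ids {1, 4, 5, 8, 9} → SUM(plays)=28546, MIN(plays)=2586
  metal: ids {3, 6, 10} → SUM(plays)=7838, MIN(plays)=2326
  rock: ids {2, 7} → SUM(plays)=12189, MIN(plays)=5423

folk | 28546 | 2586 ; metal | 7838 | 2326 ; rock | 12189 | 5423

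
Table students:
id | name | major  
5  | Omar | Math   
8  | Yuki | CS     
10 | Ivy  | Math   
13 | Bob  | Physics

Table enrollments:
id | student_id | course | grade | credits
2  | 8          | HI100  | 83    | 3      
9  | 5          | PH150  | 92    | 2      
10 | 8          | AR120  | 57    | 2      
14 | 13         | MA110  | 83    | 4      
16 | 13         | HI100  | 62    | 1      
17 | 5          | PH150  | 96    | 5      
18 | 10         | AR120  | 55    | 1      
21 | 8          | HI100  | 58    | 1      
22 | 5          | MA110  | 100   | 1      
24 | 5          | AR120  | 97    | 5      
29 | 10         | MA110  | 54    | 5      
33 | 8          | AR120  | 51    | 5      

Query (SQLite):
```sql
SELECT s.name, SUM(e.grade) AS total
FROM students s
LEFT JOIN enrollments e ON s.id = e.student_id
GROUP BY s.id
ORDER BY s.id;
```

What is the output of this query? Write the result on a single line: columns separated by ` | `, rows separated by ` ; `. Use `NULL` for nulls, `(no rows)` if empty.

Omar | 385 ; Yuki | 249 ; Ivy | 109 ; Bob | 145

LEFT JOIN keeps every students row; unmatched ones get NULL for enrollments columns.
Group by students.id and compute SUM(e.grade). SUM over an all-NULL group is NULL.
  5: ids {9, 17, 22, 24} → SUM(e.grade)=385
  8: ids {2, 10, 21, 33} → SUM(e.grade)=249
  10: ids {18, 29} → SUM(e.grade)=109
  13: ids {14, 16} → SUM(e.grade)=145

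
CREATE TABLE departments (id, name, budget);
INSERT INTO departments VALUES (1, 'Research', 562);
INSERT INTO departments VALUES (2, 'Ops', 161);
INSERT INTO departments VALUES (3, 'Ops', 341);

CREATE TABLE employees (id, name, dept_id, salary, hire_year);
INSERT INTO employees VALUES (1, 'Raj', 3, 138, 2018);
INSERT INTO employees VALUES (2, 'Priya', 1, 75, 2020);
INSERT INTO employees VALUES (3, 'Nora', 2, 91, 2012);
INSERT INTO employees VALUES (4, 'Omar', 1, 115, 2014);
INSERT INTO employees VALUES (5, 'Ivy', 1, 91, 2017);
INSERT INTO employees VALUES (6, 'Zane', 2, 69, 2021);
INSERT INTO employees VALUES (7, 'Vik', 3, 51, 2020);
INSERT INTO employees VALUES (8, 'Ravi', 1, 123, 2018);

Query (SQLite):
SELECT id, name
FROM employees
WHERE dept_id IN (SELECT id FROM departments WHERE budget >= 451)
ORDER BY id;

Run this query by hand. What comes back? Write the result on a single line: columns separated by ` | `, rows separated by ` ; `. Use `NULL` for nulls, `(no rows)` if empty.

2 | Priya ; 4 | Omar ; 5 | Ivy ; 8 | Ravi

Inner query: departments.id where budget >= 451.
Outer: keep employees rows whose dept_id is in that set.
Inner query → {1}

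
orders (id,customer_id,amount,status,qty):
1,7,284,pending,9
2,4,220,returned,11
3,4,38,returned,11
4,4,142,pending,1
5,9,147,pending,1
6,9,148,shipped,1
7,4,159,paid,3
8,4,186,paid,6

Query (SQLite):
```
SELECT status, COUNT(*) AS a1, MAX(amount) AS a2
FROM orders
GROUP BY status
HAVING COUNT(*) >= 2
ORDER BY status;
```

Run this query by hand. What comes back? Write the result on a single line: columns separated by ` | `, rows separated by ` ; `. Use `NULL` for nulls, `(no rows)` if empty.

paid | 2 | 186 ; pending | 3 | 284 ; returned | 2 | 220

Group orders by status.
Per group compute: COUNT(*), MAX(amount).
HAVING: drop groups with fewer than 2 rows.
  paid: ids {7, 8} → COUNT(*)=2, MAX(amount)=186
  pending: ids {1, 4, 5} → COUNT(*)=3, MAX(amount)=284
  returned: ids {2, 3} → COUNT(*)=2, MAX(amount)=220
  shipped: ids {6} → COUNT(*)=1, MAX(amount)=148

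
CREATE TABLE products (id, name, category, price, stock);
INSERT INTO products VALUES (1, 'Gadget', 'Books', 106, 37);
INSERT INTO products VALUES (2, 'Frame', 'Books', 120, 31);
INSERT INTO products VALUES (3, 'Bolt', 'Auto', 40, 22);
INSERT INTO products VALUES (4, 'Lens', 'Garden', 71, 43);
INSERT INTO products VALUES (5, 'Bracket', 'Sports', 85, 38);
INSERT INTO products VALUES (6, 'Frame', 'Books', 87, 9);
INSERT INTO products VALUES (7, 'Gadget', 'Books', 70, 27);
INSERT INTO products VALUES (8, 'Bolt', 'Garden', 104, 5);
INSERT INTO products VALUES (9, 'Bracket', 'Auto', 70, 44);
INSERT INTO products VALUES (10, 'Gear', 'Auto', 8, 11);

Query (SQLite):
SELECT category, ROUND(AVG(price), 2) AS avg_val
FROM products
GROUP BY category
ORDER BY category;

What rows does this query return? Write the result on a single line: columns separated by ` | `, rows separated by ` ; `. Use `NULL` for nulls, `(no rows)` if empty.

Auto | 39.33 ; Books | 95.75 ; Garden | 87.5 ; Sports | 85

Partition products by category; compute ROUND(AVG(price), 2) within each group.
  Auto: ids {3, 9, 10} → ROUND(AVG(price), 2)=39.33
  Books: ids {1, 2, 6, 7} → ROUND(AVG(price), 2)=95.75
  Garden: ids {4, 8} → ROUND(AVG(price), 2)=87.5
  Sports: ids {5} → ROUND(AVG(price), 2)=85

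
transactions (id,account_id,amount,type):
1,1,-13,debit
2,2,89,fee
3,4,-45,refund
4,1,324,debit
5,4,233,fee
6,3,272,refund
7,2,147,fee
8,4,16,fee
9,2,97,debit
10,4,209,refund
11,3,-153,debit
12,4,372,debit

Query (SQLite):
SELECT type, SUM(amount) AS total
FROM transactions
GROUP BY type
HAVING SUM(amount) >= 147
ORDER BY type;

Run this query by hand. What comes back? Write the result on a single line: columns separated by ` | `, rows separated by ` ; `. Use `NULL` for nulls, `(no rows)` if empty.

Partition transactions by type; compute SUM(amount) within each group.
HAVING: keep groups where SUM(amount) >= 147.
  debit: ids {1, 4, 9, 11, 12} → SUM(amount)=627
  fee: ids {2, 5, 7, 8} → SUM(amount)=485
  refund: ids {3, 6, 10} → SUM(amount)=436

debit | 627 ; fee | 485 ; refund | 436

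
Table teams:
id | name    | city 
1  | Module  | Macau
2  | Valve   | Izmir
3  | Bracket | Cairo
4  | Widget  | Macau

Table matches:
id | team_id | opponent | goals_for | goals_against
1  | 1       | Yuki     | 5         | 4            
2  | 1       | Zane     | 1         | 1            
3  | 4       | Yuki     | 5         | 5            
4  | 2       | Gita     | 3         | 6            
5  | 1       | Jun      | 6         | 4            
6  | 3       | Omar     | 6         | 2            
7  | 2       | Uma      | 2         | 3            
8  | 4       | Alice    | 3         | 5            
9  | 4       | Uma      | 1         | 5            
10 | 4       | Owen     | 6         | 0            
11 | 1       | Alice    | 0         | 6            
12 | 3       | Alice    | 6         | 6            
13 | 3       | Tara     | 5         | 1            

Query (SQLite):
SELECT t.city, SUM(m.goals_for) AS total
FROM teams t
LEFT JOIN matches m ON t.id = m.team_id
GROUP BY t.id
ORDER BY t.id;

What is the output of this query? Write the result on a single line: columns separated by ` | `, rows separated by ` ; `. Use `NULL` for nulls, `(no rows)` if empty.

Macau | 12 ; Izmir | 5 ; Cairo | 17 ; Macau | 15

LEFT JOIN keeps every teams row; unmatched ones get NULL for matches columns.
Group by teams.id and compute SUM(m.goals_for). SUM over an all-NULL group is NULL.
  1: ids {1, 2, 5, 11} → SUM(m.goals_for)=12
  2: ids {4, 7} → SUM(m.goals_for)=5
  3: ids {6, 12, 13} → SUM(m.goals_for)=17
  4: ids {3, 8, 9, 10} → SUM(m.goals_for)=15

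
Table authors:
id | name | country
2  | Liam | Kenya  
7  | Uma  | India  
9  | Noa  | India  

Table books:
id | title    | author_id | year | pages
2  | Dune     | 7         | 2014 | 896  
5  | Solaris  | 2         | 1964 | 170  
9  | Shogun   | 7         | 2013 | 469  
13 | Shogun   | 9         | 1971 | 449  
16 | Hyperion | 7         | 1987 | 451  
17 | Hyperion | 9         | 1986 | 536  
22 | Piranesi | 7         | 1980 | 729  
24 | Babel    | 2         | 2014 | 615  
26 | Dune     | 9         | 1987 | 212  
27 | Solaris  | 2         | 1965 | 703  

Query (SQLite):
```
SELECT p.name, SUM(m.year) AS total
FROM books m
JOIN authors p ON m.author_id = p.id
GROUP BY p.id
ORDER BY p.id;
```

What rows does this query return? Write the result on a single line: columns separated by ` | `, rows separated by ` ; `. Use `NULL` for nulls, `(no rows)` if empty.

Join each books row to its authors via author_id.
Group joined rows by authors.id; compute SUM(m.year) per group.
  2: ids {5, 24, 27} → SUM(m.year)=5943
  7: ids {2, 9, 16, 22} → SUM(m.year)=7994
  9: ids {13, 17, 26} → SUM(m.year)=5944

Liam | 5943 ; Uma | 7994 ; Noa | 5944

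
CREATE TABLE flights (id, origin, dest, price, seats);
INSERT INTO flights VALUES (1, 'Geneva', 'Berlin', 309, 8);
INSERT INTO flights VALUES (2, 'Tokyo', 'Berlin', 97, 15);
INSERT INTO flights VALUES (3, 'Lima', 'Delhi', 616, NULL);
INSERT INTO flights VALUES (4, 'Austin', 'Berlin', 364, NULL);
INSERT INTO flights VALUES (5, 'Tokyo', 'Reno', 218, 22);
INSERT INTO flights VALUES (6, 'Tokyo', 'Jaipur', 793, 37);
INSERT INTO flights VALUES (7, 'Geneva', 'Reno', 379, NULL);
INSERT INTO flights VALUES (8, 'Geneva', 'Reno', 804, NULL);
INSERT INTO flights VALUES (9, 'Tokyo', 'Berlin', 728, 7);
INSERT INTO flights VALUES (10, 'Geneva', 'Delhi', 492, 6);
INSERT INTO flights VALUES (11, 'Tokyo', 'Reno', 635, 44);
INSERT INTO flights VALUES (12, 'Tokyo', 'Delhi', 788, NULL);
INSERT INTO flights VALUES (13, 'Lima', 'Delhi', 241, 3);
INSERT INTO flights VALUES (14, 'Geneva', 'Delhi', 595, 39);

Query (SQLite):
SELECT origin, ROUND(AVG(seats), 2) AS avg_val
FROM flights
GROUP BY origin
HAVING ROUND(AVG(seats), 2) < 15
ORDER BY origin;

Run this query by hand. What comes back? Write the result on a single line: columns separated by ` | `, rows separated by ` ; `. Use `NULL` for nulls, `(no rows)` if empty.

Lima | 3

Partition flights by origin; compute ROUND(AVG(seats), 2) within each group.
HAVING: keep groups where ROUND(AVG(seats), 2) < 15.
  Austin: ids {4} → ROUND(AVG(seats), 2)=NULL
  Geneva: ids {1, 7, 8, 10, 14} → ROUND(AVG(seats), 2)=17.67
  Lima: ids {3, 13} → ROUND(AVG(seats), 2)=3
  Tokyo: ids {2, 5, 6, 9, 11, 12} → ROUND(AVG(seats), 2)=25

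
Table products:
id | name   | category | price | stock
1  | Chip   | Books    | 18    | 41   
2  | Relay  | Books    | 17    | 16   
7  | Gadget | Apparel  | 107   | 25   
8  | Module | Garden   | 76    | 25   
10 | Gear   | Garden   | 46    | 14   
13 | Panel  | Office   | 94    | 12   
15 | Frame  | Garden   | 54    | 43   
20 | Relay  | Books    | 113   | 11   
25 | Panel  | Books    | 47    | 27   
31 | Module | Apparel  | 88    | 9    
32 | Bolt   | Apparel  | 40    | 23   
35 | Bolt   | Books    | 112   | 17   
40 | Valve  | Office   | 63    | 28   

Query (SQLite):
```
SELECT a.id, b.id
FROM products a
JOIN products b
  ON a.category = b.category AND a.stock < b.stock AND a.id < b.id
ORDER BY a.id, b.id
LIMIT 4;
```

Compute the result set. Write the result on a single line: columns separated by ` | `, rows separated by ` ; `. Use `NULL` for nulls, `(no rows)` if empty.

2 | 25 ; 2 | 35 ; 8 | 15 ; 10 | 15

Pairs (a,b) with same category, a.stock < b.stock, a.id < b.id.
category groups: Apparel:{7,31,32} Books:{1,2,20,25,35} Garden:{8,10,15} Office:{13,40}
Ordered by (a.id, b.id); first 4.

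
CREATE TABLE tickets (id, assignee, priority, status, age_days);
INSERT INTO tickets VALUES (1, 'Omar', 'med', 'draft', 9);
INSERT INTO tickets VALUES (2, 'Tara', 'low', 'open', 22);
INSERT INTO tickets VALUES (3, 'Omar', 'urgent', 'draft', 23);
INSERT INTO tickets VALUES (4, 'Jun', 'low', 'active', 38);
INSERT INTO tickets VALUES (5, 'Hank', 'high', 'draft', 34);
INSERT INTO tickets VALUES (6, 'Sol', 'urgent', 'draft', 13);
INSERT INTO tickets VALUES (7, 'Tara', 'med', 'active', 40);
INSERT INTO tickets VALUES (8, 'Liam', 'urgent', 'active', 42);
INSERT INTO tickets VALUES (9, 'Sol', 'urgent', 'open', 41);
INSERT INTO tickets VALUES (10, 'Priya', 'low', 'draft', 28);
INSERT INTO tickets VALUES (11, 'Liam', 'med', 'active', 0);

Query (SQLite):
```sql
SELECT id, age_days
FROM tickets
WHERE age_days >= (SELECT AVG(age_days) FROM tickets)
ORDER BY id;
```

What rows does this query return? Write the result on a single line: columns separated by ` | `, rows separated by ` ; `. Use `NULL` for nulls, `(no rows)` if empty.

4 | 38 ; 5 | 34 ; 7 | 40 ; 8 | 42 ; 9 | 41 ; 10 | 28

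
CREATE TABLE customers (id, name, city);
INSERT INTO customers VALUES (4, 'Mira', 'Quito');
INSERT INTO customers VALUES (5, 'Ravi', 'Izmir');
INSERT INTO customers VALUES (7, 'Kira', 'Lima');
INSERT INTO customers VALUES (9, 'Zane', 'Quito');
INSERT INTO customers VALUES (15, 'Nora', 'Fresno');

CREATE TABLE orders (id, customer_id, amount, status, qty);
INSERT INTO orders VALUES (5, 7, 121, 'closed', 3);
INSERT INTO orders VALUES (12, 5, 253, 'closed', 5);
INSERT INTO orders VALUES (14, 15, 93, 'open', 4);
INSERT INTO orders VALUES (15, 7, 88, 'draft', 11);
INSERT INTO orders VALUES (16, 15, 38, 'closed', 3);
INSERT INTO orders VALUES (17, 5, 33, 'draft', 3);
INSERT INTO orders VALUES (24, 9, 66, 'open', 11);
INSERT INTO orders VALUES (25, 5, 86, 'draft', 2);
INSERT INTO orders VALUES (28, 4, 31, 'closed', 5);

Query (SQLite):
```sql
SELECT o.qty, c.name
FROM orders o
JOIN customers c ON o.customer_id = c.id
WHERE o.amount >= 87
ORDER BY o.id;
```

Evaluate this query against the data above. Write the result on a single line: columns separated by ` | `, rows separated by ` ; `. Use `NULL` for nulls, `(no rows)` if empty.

3 | Kira ; 5 | Ravi ; 4 | Nora ; 11 | Kira

Each orders row matches the customers row where customer_id = customers.id.
Then keep rows with o.amount >= 87.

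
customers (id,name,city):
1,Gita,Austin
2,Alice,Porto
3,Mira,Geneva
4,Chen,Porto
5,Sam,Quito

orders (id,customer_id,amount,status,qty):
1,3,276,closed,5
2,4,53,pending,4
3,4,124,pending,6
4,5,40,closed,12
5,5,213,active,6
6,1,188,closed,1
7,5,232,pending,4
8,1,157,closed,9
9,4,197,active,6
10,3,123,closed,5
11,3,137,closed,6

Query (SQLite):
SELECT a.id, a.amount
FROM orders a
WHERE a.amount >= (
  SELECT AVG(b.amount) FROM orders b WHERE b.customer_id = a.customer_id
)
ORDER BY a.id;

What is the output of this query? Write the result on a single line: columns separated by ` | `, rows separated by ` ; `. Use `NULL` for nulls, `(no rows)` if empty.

1 | 276 ; 5 | 213 ; 6 | 188 ; 7 | 232 ; 9 | 197

For each orders row a, compute AVG(amount) over rows sharing a.customer_id.
Keep row a if a.amount >= that per-group AVG.
  customer_id=1: AVG(amount) = 172.5
  customer_id=3: AVG(amount) = 178.666667
  customer_id=4: AVG(amount) = 124.666667
  customer_id=5: AVG(amount) = 161.666667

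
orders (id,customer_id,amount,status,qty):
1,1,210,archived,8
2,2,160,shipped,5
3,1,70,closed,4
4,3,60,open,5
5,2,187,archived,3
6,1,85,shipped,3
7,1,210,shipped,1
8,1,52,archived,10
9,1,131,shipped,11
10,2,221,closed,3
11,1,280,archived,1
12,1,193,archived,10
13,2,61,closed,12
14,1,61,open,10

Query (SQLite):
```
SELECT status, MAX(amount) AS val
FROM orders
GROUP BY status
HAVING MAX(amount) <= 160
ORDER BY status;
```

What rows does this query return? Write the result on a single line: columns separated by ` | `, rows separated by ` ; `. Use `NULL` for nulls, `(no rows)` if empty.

Partition orders by status; compute MAX(amount) within each group.
HAVING: keep groups where MAX(amount) <= 160.
  archived: ids {1, 5, 8, 11, 12} → MAX(amount)=280
  closed: ids {3, 10, 13} → MAX(amount)=221
  open: ids {4, 14} → MAX(amount)=61
  shipped: ids {2, 6, 7, 9} → MAX(amount)=210

open | 61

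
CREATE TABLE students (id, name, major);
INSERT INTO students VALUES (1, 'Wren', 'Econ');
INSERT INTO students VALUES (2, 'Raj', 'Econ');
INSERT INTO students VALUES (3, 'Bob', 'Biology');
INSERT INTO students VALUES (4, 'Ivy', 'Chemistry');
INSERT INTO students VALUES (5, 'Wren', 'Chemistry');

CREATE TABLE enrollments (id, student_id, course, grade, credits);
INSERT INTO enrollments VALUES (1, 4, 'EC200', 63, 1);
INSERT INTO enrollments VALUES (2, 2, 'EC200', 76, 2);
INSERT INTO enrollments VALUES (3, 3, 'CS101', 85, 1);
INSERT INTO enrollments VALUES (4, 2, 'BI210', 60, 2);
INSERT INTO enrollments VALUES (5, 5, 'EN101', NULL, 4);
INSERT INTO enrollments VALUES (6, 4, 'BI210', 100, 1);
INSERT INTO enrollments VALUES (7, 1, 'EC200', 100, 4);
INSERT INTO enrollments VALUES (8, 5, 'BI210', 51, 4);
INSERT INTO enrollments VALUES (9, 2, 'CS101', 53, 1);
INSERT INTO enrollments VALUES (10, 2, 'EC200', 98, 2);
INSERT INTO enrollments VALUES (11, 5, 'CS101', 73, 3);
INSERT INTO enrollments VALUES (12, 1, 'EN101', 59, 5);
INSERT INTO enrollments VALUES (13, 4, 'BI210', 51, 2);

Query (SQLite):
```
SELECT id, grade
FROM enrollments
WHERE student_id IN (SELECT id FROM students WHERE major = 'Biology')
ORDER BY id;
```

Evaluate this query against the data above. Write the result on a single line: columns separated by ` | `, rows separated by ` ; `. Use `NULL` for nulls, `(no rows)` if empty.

3 | 85

Inner query: students.id where major = 'Biology'.
Outer: keep enrollments rows whose student_id is in that set.
Inner query → {3}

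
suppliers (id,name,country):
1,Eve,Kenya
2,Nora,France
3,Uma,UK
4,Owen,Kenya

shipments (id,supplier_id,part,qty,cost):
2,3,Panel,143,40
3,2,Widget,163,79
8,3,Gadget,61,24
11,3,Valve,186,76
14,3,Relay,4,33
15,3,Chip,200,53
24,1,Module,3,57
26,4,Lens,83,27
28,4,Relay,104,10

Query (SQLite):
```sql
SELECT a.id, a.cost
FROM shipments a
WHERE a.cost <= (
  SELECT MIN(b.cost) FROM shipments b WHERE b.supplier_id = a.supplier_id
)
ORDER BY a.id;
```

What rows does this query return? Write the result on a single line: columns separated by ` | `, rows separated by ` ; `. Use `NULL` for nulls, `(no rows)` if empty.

3 | 79 ; 8 | 24 ; 24 | 57 ; 28 | 10

For each shipments row a, compute MIN(cost) over rows sharing a.supplier_id.
Keep row a if a.cost <= that per-group MIN.
  supplier_id=1: MIN(cost) = 57
  supplier_id=2: MIN(cost) = 79
  supplier_id=3: MIN(cost) = 24
  supplier_id=4: MIN(cost) = 10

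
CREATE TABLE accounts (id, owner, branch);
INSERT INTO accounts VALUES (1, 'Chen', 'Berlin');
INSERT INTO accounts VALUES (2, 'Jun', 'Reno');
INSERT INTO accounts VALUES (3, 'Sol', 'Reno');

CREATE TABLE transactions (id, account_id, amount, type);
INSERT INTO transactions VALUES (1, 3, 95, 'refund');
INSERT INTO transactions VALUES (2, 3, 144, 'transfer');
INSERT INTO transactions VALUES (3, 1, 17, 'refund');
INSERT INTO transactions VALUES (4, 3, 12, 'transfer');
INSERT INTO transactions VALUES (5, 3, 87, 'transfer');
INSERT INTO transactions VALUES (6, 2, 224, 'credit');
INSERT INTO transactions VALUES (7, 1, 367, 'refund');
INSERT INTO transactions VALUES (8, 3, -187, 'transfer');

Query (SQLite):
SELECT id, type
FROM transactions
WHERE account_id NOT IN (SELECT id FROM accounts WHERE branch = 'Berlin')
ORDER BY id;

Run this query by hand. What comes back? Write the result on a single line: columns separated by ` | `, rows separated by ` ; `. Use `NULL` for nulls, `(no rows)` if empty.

1 | refund ; 2 | transfer ; 4 | transfer ; 5 | transfer ; 6 | credit ; 8 | transfer

Inner query: accounts.id where branch = 'Berlin'.
Outer: keep transactions rows whose account_id is not in that set.
Inner query → {1}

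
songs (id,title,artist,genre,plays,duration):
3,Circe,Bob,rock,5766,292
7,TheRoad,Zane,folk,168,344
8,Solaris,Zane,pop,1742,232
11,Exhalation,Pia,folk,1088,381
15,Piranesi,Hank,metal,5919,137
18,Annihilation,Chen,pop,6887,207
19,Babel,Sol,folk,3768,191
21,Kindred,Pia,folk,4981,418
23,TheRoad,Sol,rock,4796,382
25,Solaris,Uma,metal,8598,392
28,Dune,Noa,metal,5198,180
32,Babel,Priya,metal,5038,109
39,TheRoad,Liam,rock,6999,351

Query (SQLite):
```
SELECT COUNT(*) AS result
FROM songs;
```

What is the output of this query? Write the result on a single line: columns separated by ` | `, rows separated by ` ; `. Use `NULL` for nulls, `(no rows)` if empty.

All duration values: [292, 344, 232, 381, 137, 207, 191, 418, 382, 392, 180, 109, 351].
COUNT(*) counts rows → 13.

13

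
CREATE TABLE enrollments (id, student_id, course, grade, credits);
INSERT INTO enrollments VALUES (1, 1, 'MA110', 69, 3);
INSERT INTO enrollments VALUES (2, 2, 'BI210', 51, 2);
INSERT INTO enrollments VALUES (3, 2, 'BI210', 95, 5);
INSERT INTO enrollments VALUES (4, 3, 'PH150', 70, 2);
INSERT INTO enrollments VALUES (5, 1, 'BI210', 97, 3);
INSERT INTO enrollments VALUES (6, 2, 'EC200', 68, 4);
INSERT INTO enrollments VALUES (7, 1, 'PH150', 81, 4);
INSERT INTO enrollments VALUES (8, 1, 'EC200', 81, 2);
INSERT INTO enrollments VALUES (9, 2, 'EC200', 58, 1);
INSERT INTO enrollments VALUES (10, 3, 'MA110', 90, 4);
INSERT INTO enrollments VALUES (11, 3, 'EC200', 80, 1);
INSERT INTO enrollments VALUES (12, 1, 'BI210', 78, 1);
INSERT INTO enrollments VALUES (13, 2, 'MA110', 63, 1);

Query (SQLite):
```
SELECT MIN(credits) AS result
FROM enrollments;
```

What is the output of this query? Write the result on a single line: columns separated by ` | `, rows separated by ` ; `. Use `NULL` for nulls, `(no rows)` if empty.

All credits values: [3, 2, 5, 2, 3, 4, 4, 2, 1, 4, 1, 1, 1].
MIN of non-NULL values = 1.

1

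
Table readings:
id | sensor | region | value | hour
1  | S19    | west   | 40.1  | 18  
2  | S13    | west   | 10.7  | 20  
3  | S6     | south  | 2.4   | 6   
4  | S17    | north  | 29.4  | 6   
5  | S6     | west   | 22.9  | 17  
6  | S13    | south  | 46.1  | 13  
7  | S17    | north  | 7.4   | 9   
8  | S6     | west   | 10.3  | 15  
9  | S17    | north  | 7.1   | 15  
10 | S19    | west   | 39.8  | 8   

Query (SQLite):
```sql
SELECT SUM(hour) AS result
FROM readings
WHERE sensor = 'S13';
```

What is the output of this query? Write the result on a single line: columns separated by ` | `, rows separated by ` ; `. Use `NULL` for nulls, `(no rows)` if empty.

33

Rows where sensor='S13' → hour values: [20, 13].
SUM of non-NULL values = 33.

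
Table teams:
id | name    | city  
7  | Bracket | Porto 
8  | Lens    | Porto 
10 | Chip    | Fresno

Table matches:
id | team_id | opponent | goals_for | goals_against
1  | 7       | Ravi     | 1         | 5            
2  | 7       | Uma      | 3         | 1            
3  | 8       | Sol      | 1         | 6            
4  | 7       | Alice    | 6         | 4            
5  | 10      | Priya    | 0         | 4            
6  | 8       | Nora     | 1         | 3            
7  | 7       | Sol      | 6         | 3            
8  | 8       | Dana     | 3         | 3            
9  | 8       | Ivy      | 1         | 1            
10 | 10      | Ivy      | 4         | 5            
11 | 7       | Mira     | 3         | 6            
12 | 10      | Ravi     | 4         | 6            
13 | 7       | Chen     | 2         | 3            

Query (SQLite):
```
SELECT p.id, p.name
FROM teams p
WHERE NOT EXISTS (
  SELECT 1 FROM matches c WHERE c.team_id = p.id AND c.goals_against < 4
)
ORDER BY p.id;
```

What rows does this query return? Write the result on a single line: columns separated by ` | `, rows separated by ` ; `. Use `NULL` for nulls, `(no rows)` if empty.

For each teams row, check whether any matches with matching team_id has goals_against < 4.
Keep rows where that is false.

10 | Chip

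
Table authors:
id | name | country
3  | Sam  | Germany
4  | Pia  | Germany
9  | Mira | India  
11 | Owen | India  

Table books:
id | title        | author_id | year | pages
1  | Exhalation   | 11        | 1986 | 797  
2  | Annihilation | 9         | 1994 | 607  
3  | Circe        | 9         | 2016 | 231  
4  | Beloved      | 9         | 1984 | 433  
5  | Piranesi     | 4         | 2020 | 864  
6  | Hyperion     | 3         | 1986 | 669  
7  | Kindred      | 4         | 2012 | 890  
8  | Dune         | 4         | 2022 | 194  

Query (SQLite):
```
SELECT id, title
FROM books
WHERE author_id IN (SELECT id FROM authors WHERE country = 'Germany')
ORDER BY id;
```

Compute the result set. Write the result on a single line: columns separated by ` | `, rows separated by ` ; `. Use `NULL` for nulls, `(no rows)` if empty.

5 | Piranesi ; 6 | Hyperion ; 7 | Kindred ; 8 | Dune

Inner query: authors.id where country = 'Germany'.
Outer: keep books rows whose author_id is in that set.
Inner query → {3, 4}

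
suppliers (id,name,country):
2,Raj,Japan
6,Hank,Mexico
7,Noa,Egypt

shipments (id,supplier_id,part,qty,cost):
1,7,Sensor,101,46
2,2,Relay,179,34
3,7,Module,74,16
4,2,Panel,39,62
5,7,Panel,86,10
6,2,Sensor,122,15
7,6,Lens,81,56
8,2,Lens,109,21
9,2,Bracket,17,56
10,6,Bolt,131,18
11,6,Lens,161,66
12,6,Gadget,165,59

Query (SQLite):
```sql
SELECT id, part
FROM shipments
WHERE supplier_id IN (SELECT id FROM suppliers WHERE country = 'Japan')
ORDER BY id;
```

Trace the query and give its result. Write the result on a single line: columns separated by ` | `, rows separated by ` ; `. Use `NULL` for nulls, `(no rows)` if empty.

2 | Relay ; 4 | Panel ; 6 | Sensor ; 8 | Lens ; 9 | Bracket

Inner query: suppliers.id where country = 'Japan'.
Outer: keep shipments rows whose supplier_id is in that set.
Inner query → {2}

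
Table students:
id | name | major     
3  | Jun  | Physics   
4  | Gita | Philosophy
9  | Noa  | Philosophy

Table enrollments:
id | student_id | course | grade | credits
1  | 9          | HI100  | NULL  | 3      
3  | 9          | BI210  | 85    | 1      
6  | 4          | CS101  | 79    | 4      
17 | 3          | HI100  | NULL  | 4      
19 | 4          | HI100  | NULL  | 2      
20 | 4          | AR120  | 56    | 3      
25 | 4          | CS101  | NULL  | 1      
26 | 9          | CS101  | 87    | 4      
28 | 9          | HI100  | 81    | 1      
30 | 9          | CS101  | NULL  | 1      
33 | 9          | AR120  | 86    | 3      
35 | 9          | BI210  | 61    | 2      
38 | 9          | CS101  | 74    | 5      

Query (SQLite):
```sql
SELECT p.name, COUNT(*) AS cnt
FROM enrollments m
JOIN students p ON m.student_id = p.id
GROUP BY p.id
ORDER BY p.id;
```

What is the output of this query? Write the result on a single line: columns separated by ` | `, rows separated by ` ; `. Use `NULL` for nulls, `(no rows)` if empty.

Jun | 1 ; Gita | 4 ; Noa | 8

Join each enrollments row to its students via student_id.
Group joined rows by students.id; compute COUNT(*) per group.
  3: ids {17} → COUNT(*)=1
  4: ids {6, 19, 20, 25} → COUNT(*)=4
  9: ids {1, 3, 26, 28, 30, 33, 35, 38} → COUNT(*)=8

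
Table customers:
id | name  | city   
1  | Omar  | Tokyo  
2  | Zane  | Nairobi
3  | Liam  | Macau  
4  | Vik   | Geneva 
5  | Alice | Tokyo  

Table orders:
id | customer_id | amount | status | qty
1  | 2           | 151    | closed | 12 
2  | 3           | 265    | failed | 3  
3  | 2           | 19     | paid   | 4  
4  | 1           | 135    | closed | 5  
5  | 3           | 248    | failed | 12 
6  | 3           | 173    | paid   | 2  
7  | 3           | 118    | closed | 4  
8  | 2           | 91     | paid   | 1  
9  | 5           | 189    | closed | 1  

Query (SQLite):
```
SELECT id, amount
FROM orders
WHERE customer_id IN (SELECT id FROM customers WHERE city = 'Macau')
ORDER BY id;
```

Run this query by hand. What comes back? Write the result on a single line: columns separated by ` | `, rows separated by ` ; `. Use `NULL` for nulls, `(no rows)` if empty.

Inner query: customers.id where city = 'Macau'.
Outer: keep orders rows whose customer_id is in that set.
Inner query → {3}

2 | 265 ; 5 | 248 ; 6 | 173 ; 7 | 118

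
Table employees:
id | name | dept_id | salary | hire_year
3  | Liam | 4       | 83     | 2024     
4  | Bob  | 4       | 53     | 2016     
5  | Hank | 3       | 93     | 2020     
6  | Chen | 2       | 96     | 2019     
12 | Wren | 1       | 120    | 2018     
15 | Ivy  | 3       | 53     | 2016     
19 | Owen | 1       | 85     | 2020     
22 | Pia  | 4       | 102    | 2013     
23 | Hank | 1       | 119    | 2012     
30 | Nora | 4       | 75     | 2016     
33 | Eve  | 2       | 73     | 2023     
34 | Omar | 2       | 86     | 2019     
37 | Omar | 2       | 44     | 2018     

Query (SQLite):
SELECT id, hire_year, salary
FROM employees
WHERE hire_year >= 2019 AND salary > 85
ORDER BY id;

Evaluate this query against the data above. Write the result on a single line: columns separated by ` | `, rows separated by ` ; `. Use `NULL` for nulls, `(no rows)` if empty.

hire_year >= 2019: ids {3, 5, 6, 19, 33, 34}
salary > 85: ids {5, 6, 12, 22, 23, 34}
Combine with AND.

5 | 2020 | 93 ; 6 | 2019 | 96 ; 34 | 2019 | 86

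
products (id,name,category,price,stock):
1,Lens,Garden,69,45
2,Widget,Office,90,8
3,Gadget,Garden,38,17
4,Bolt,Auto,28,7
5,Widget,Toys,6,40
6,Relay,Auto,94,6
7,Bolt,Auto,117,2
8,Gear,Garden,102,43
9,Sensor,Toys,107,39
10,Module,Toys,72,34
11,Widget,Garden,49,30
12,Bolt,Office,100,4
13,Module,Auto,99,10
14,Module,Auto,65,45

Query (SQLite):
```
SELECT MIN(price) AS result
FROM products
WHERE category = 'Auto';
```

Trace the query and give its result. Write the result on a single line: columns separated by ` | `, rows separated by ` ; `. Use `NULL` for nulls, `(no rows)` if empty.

Rows where category='Auto' → price values: [28, 94, 117, 99, 65].
MIN of non-NULL values = 28.

28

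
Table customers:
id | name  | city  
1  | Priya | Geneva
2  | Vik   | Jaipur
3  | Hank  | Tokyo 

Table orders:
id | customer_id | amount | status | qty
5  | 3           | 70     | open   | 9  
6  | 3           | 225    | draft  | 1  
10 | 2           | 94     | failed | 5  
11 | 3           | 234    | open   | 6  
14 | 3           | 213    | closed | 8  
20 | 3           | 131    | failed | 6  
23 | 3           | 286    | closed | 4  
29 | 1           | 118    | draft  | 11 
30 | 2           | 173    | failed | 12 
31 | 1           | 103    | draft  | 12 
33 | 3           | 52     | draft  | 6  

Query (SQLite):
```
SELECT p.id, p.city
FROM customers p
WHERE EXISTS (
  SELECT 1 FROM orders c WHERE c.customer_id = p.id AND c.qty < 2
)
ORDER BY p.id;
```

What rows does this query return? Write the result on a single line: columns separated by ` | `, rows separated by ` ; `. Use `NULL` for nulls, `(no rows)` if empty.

For each customers row, check whether any orders with matching customer_id has qty < 2.
Keep rows where that is true.

3 | Tokyo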